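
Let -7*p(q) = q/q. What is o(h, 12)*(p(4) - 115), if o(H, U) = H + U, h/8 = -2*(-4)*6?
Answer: -319176/7 ≈ -45597.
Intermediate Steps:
h = 384 (h = 8*(-2*(-4)*6) = 8*(8*6) = 8*48 = 384)
p(q) = -⅐ (p(q) = -q/(7*q) = -⅐*1 = -⅐)
o(h, 12)*(p(4) - 115) = (384 + 12)*(-⅐ - 115) = 396*(-806/7) = -319176/7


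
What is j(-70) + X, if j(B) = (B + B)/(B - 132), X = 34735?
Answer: 3508305/101 ≈ 34736.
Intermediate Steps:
j(B) = 2*B/(-132 + B) (j(B) = (2*B)/(-132 + B) = 2*B/(-132 + B))
j(-70) + X = 2*(-70)/(-132 - 70) + 34735 = 2*(-70)/(-202) + 34735 = 2*(-70)*(-1/202) + 34735 = 70/101 + 34735 = 3508305/101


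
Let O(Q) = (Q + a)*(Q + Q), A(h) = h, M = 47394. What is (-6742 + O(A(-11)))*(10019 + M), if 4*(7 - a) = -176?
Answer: -437601886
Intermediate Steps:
a = 51 (a = 7 - ¼*(-176) = 7 + 44 = 51)
O(Q) = 2*Q*(51 + Q) (O(Q) = (Q + 51)*(Q + Q) = (51 + Q)*(2*Q) = 2*Q*(51 + Q))
(-6742 + O(A(-11)))*(10019 + M) = (-6742 + 2*(-11)*(51 - 11))*(10019 + 47394) = (-6742 + 2*(-11)*40)*57413 = (-6742 - 880)*57413 = -7622*57413 = -437601886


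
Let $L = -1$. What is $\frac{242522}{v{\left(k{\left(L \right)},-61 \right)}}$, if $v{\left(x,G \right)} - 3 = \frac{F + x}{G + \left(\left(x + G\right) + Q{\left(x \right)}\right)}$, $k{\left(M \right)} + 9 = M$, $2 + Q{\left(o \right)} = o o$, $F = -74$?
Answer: $\frac{4122874}{93} \approx 44332.0$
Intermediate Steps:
$Q{\left(o \right)} = -2 + o^{2}$ ($Q{\left(o \right)} = -2 + o o = -2 + o^{2}$)
$k{\left(M \right)} = -9 + M$
$v{\left(x,G \right)} = 3 + \frac{-74 + x}{-2 + x + x^{2} + 2 G}$ ($v{\left(x,G \right)} = 3 + \frac{-74 + x}{G + \left(\left(x + G\right) + \left(-2 + x^{2}\right)\right)} = 3 + \frac{-74 + x}{G + \left(\left(G + x\right) + \left(-2 + x^{2}\right)\right)} = 3 + \frac{-74 + x}{G + \left(-2 + G + x + x^{2}\right)} = 3 + \frac{-74 + x}{-2 + x + x^{2} + 2 G}$)
$\frac{242522}{v{\left(k{\left(L \right)},-61 \right)}} = \frac{242522}{\frac{1}{-2 - 10 + \left(-9 - 1\right)^{2} + 2 \left(-61\right)} \left(-80 + 3 \left(-9 - 1\right)^{2} + 4 \left(-9 - 1\right) + 6 \left(-61\right)\right)} = \frac{242522}{\frac{1}{-2 - 10 + \left(-10\right)^{2} - 122} \left(-80 + 3 \left(-10\right)^{2} + 4 \left(-10\right) - 366\right)} = \frac{242522}{\frac{1}{-2 - 10 + 100 - 122} \left(-80 + 3 \cdot 100 - 40 - 366\right)} = \frac{242522}{\frac{1}{-34} \left(-80 + 300 - 40 - 366\right)} = \frac{242522}{\left(- \frac{1}{34}\right) \left(-186\right)} = \frac{242522}{\frac{93}{17}} = 242522 \cdot \frac{17}{93} = \frac{4122874}{93}$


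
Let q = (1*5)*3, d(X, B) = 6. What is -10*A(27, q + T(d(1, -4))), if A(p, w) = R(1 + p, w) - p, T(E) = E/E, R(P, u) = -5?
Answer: 320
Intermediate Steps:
q = 15 (q = 5*3 = 15)
T(E) = 1
A(p, w) = -5 - p
-10*A(27, q + T(d(1, -4))) = -10*(-5 - 1*27) = -10*(-5 - 27) = -10*(-32) = 320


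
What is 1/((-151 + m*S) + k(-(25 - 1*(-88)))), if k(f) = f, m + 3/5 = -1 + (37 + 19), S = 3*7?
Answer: 5/4392 ≈ 0.0011384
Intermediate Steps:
S = 21
m = 272/5 (m = -⅗ + (-1 + (37 + 19)) = -⅗ + (-1 + 56) = -⅗ + 55 = 272/5 ≈ 54.400)
1/((-151 + m*S) + k(-(25 - 1*(-88)))) = 1/((-151 + (272/5)*21) - (25 - 1*(-88))) = 1/((-151 + 5712/5) - (25 + 88)) = 1/(4957/5 - 1*113) = 1/(4957/5 - 113) = 1/(4392/5) = 5/4392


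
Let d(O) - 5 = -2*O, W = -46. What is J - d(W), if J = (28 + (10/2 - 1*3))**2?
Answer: 803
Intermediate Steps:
d(O) = 5 - 2*O
J = 900 (J = (28 + (10*(1/2) - 3))**2 = (28 + (5 - 3))**2 = (28 + 2)**2 = 30**2 = 900)
J - d(W) = 900 - (5 - 2*(-46)) = 900 - (5 + 92) = 900 - 1*97 = 900 - 97 = 803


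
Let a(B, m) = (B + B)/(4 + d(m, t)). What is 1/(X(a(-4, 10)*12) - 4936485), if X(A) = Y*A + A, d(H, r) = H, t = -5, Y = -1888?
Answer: -7/34464819 ≈ -2.0311e-7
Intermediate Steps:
a(B, m) = 2*B/(4 + m) (a(B, m) = (B + B)/(4 + m) = (2*B)/(4 + m) = 2*B/(4 + m))
X(A) = -1887*A (X(A) = -1888*A + A = -1887*A)
1/(X(a(-4, 10)*12) - 4936485) = 1/(-1887*2*(-4)/(4 + 10)*12 - 4936485) = 1/(-1887*2*(-4)/14*12 - 4936485) = 1/(-1887*2*(-4)*(1/14)*12 - 4936485) = 1/(-(-7548)*12/7 - 4936485) = 1/(-1887*(-48/7) - 4936485) = 1/(90576/7 - 4936485) = 1/(-34464819/7) = -7/34464819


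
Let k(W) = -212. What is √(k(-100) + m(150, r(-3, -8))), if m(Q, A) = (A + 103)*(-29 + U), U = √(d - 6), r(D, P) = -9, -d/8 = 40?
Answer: √(-2938 + 94*I*√326) ≈ 15.083 + 56.263*I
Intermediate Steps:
d = -320 (d = -8*40 = -320)
U = I*√326 (U = √(-320 - 6) = √(-326) = I*√326 ≈ 18.055*I)
m(Q, A) = (-29 + I*√326)*(103 + A) (m(Q, A) = (A + 103)*(-29 + I*√326) = (103 + A)*(-29 + I*√326) = (-29 + I*√326)*(103 + A))
√(k(-100) + m(150, r(-3, -8))) = √(-212 + (-2987 - 29*(-9) + 103*I*√326 + I*(-9)*√326)) = √(-212 + (-2987 + 261 + 103*I*√326 - 9*I*√326)) = √(-212 + (-2726 + 94*I*√326)) = √(-2938 + 94*I*√326)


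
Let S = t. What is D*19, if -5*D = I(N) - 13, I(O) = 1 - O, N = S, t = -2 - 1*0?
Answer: 38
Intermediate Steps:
t = -2 (t = -2 + 0 = -2)
S = -2
N = -2
D = 2 (D = -((1 - 1*(-2)) - 13)/5 = -((1 + 2) - 13)/5 = -(3 - 13)/5 = -⅕*(-10) = 2)
D*19 = 2*19 = 38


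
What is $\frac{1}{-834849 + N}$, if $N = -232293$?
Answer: $- \frac{1}{1067142} \approx -9.3708 \cdot 10^{-7}$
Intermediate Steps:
$\frac{1}{-834849 + N} = \frac{1}{-834849 - 232293} = \frac{1}{-1067142} = - \frac{1}{1067142}$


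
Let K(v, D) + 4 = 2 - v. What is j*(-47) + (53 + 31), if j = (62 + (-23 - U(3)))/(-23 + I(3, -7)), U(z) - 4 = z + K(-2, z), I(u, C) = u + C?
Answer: 3772/27 ≈ 139.70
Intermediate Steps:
I(u, C) = C + u
K(v, D) = -2 - v (K(v, D) = -4 + (2 - v) = -2 - v)
U(z) = 4 + z (U(z) = 4 + (z + (-2 - 1*(-2))) = 4 + (z + (-2 + 2)) = 4 + (z + 0) = 4 + z)
j = -32/27 (j = (62 + (-23 - (4 + 3)))/(-23 + (-7 + 3)) = (62 + (-23 - 1*7))/(-23 - 4) = (62 + (-23 - 7))/(-27) = (62 - 30)*(-1/27) = 32*(-1/27) = -32/27 ≈ -1.1852)
j*(-47) + (53 + 31) = -32/27*(-47) + (53 + 31) = 1504/27 + 84 = 3772/27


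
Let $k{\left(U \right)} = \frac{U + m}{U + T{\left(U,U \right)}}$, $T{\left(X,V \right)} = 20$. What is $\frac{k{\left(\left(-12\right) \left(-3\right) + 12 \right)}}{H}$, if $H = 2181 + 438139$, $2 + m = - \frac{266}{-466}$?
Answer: $\frac{10851}{6976430080} \approx 1.5554 \cdot 10^{-6}$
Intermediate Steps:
$m = - \frac{333}{233}$ ($m = -2 - \frac{266}{-466} = -2 - - \frac{133}{233} = -2 + \frac{133}{233} = - \frac{333}{233} \approx -1.4292$)
$H = 440320$
$k{\left(U \right)} = \frac{- \frac{333}{233} + U}{20 + U}$ ($k{\left(U \right)} = \frac{U - \frac{333}{233}}{U + 20} = \frac{- \frac{333}{233} + U}{20 + U}$)
$\frac{k{\left(\left(-12\right) \left(-3\right) + 12 \right)}}{H} = \frac{\frac{1}{20 + \left(\left(-12\right) \left(-3\right) + 12\right)} \left(- \frac{333}{233} + \left(\left(-12\right) \left(-3\right) + 12\right)\right)}{440320} = \frac{- \frac{333}{233} + \left(36 + 12\right)}{20 + \left(36 + 12\right)} \frac{1}{440320} = \frac{- \frac{333}{233} + 48}{20 + 48} \cdot \frac{1}{440320} = \frac{1}{68} \cdot \frac{10851}{233} \cdot \frac{1}{440320} = \frac{10851}{15844} \cdot \frac{1}{440320} = \frac{10851}{6976430080}$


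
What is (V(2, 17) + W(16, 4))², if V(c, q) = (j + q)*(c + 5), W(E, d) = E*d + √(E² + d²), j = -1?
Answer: 31248 + 1408*√17 ≈ 37053.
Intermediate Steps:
W(E, d) = √(E² + d²) + E*d
V(c, q) = (-1 + q)*(5 + c) (V(c, q) = (-1 + q)*(c + 5) = (-1 + q)*(5 + c))
(V(2, 17) + W(16, 4))² = ((-5 - 1*2 + 5*17 + 2*17) + (√(16² + 4²) + 16*4))² = ((-5 - 2 + 85 + 34) + (√(256 + 16) + 64))² = (112 + (√272 + 64))² = (112 + (4*√17 + 64))² = (112 + (64 + 4*√17))² = (176 + 4*√17)²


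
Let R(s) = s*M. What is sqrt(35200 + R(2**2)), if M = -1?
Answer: 2*sqrt(8799) ≈ 187.61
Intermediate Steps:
R(s) = -s (R(s) = s*(-1) = -s)
sqrt(35200 + R(2**2)) = sqrt(35200 - 1*2**2) = sqrt(35200 - 1*4) = sqrt(35200 - 4) = sqrt(35196) = 2*sqrt(8799)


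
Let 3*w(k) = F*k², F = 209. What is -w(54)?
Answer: -203148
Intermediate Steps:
w(k) = 209*k²/3 (w(k) = (209*k²)/3 = 209*k²/3)
-w(54) = -209*54²/3 = -209*2916/3 = -1*203148 = -203148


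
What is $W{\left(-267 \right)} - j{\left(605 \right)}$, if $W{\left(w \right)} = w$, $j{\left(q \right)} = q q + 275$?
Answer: $-366567$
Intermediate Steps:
$j{\left(q \right)} = 275 + q^{2}$ ($j{\left(q \right)} = q^{2} + 275 = 275 + q^{2}$)
$W{\left(-267 \right)} - j{\left(605 \right)} = -267 - \left(275 + 605^{2}\right) = -267 - \left(275 + 366025\right) = -267 - 366300 = -366567$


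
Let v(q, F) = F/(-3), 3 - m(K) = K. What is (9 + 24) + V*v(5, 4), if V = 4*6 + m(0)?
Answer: -3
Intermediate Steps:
m(K) = 3 - K
v(q, F) = -F/3 (v(q, F) = F*(-⅓) = -F/3)
V = 27 (V = 4*6 + (3 - 1*0) = 24 + (3 + 0) = 24 + 3 = 27)
(9 + 24) + V*v(5, 4) = (9 + 24) + 27*(-⅓*4) = 33 + 27*(-4/3) = 33 - 36 = -3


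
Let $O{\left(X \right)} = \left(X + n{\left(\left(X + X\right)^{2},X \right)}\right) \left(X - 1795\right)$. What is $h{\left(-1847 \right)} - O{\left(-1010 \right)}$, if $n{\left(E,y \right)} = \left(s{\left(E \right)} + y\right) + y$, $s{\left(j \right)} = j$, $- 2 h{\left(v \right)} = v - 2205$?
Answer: $11437024876$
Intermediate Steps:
$h{\left(v \right)} = \frac{2205}{2} - \frac{v}{2}$ ($h{\left(v \right)} = - \frac{v - 2205}{2} = - \frac{-2205 + v}{2} = \frac{2205}{2} - \frac{v}{2}$)
$n{\left(E,y \right)} = E + 2 y$ ($n{\left(E,y \right)} = \left(E + y\right) + y = E + 2 y$)
$O{\left(X \right)} = \left(-1795 + X\right) \left(3 X + 4 X^{2}\right)$ ($O{\left(X \right)} = \left(X + \left(\left(X + X\right)^{2} + 2 X\right)\right) \left(X - 1795\right) = \left(X + \left(\left(2 X\right)^{2} + 2 X\right)\right) \left(-1795 + X\right) = \left(X + \left(4 X^{2} + 2 X\right)\right) \left(-1795 + X\right) = \left(X + \left(2 X + 4 X^{2}\right)\right) \left(-1795 + X\right) = \left(3 X + 4 X^{2}\right) \left(-1795 + X\right) = \left(-1795 + X\right) \left(3 X + 4 X^{2}\right)$)
$h{\left(-1847 \right)} - O{\left(-1010 \right)} = \left(\frac{2205}{2} - - \frac{1847}{2}\right) - - 1010 \left(-5385 - -7248770 + 4 \left(-1010\right)^{2}\right) = \left(\frac{2205}{2} + \frac{1847}{2}\right) - - 1010 \left(-5385 + 7248770 + 4 \cdot 1020100\right) = 2026 - - 1010 \left(-5385 + 7248770 + 4080400\right) = 2026 - \left(-1010\right) 11323785 = 2026 - -11437022850 = 2026 + 11437022850 = 11437024876$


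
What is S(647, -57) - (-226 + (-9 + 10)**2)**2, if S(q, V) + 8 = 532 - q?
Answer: -50748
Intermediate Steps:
S(q, V) = 524 - q (S(q, V) = -8 + (532 - q) = 524 - q)
S(647, -57) - (-226 + (-9 + 10)**2)**2 = (524 - 1*647) - (-226 + (-9 + 10)**2)**2 = (524 - 647) - (-226 + 1**2)**2 = -123 - (-226 + 1)**2 = -123 - 1*(-225)**2 = -123 - 1*50625 = -123 - 50625 = -50748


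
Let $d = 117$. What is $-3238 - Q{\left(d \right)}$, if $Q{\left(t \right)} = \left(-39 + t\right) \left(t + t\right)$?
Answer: $-21490$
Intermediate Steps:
$Q{\left(t \right)} = 2 t \left(-39 + t\right)$ ($Q{\left(t \right)} = \left(-39 + t\right) 2 t = 2 t \left(-39 + t\right)$)
$-3238 - Q{\left(d \right)} = -3238 - 2 \cdot 117 \left(-39 + 117\right) = -3238 - 2 \cdot 117 \cdot 78 = -3238 - 18252 = -21490$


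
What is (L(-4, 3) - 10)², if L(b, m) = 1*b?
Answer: 196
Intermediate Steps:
L(b, m) = b
(L(-4, 3) - 10)² = (-4 - 10)² = (-14)² = 196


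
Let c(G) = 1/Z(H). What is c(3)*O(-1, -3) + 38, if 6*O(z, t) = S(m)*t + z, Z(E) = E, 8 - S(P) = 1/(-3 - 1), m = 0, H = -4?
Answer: 3751/96 ≈ 39.073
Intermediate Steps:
S(P) = 33/4 (S(P) = 8 - 1/(-3 - 1) = 8 - 1/(-4) = 8 - 1*(-¼) = 8 + ¼ = 33/4)
O(z, t) = z/6 + 11*t/8 (O(z, t) = (33*t/4 + z)/6 = (z + 33*t/4)/6 = z/6 + 11*t/8)
c(G) = -¼ (c(G) = 1/(-4) = -¼)
c(3)*O(-1, -3) + 38 = -((⅙)*(-1) + (11/8)*(-3))/4 + 38 = -(-⅙ - 33/8)/4 + 38 = -¼*(-103/24) + 38 = 103/96 + 38 = 3751/96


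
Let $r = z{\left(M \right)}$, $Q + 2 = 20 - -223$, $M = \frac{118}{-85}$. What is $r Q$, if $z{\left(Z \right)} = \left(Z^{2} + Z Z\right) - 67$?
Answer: $- \frac{109950707}{7225} \approx -15218.0$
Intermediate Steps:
$M = - \frac{118}{85}$ ($M = 118 \left(- \frac{1}{85}\right) = - \frac{118}{85} \approx -1.3882$)
$z{\left(Z \right)} = -67 + 2 Z^{2}$ ($z{\left(Z \right)} = \left(Z^{2} + Z^{2}\right) - 67 = 2 Z^{2} - 67 = -67 + 2 Z^{2}$)
$Q = 241$ ($Q = -2 + \left(20 - -223\right) = -2 + \left(20 + 223\right) = -2 + 243 = 241$)
$r = - \frac{456227}{7225}$ ($r = -67 + 2 \left(- \frac{118}{85}\right)^{2} = -67 + 2 \cdot \frac{13924}{7225} = -67 + \frac{27848}{7225} = - \frac{456227}{7225} \approx -63.146$)
$r Q = \left(- \frac{456227}{7225}\right) 241 = - \frac{109950707}{7225}$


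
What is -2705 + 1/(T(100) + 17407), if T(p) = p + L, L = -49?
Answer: -47223889/17458 ≈ -2705.0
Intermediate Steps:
T(p) = -49 + p (T(p) = p - 49 = -49 + p)
-2705 + 1/(T(100) + 17407) = -2705 + 1/((-49 + 100) + 17407) = -2705 + 1/(51 + 17407) = -2705 + 1/17458 = -47223889/17458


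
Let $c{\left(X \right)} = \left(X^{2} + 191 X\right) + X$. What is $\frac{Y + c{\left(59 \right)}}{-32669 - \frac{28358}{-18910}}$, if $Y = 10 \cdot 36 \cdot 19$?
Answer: $- \frac{204691295}{308871216} \approx -0.66271$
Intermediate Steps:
$c{\left(X \right)} = X^{2} + 192 X$
$Y = 6840$ ($Y = 360 \cdot 19 = 6840$)
$\frac{Y + c{\left(59 \right)}}{-32669 - \frac{28358}{-18910}} = \frac{6840 + 59 \left(192 + 59\right)}{-32669 - \frac{28358}{-18910}} = \frac{6840 + 59 \cdot 251}{-32669 - - \frac{14179}{9455}} = \frac{6840 + 14809}{-32669 + \frac{14179}{9455}} = \frac{21649}{- \frac{308871216}{9455}} = 21649 \left(- \frac{9455}{308871216}\right) = - \frac{204691295}{308871216}$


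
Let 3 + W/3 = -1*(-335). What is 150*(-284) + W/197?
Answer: -8391204/197 ≈ -42595.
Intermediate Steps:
W = 996 (W = -9 + 3*(-1*(-335)) = -9 + 3*335 = -9 + 1005 = 996)
150*(-284) + W/197 = 150*(-284) + 996/197 = -42600 + 996*(1/197) = -42600 + 996/197 = -8391204/197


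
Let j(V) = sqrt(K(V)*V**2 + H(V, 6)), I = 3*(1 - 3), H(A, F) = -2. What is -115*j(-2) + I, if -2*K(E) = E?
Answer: -6 - 115*sqrt(2) ≈ -168.63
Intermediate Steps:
K(E) = -E/2
I = -6 (I = 3*(-2) = -6)
j(V) = sqrt(-2 - V**3/2) (j(V) = sqrt((-V/2)*V**2 - 2) = sqrt(-V**3/2 - 2) = sqrt(-2 - V**3/2))
-115*j(-2) + I = -115*sqrt(-8 - 2*(-2)**3)/2 - 6 = -115*sqrt(-8 - 2*(-8))/2 - 6 = -115*sqrt(-8 + 16)/2 - 6 = -115*sqrt(8)/2 - 6 = -115*2*sqrt(2)/2 - 6 = -115*sqrt(2) - 6 = -6 - 115*sqrt(2)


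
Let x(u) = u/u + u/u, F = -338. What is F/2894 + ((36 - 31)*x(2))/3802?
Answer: -314034/2750747 ≈ -0.11416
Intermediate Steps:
x(u) = 2 (x(u) = 1 + 1 = 2)
F/2894 + ((36 - 31)*x(2))/3802 = -338/2894 + ((36 - 31)*2)/3802 = -338*1/2894 + (5*2)*(1/3802) = -169/1447 + 10*(1/3802) = -169/1447 + 5/1901 = -314034/2750747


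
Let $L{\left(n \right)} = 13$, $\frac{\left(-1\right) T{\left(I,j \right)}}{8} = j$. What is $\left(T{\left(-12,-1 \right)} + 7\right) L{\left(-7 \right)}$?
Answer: $195$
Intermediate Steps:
$T{\left(I,j \right)} = - 8 j$
$\left(T{\left(-12,-1 \right)} + 7\right) L{\left(-7 \right)} = \left(\left(-8\right) \left(-1\right) + 7\right) 13 = \left(8 + 7\right) 13 = 15 \cdot 13 = 195$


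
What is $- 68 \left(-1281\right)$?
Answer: $87108$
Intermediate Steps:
$- 68 \left(-1281\right) = \left(-1\right) \left(-87108\right) = 87108$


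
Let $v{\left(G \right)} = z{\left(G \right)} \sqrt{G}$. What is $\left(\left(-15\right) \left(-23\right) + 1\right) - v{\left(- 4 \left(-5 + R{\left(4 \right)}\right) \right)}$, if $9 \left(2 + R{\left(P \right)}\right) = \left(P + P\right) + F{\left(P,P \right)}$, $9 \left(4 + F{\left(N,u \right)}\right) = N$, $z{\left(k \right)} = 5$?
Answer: $346 - \frac{10 \sqrt{527}}{9} \approx 320.49$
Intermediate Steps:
$F{\left(N,u \right)} = -4 + \frac{N}{9}$
$R{\left(P \right)} = - \frac{22}{9} + \frac{19 P}{81}$ ($R{\left(P \right)} = -2 + \frac{\left(P + P\right) + \left(-4 + \frac{P}{9}\right)}{9} = -2 + \frac{2 P + \left(-4 + \frac{P}{9}\right)}{9} = -2 + \frac{-4 + \frac{19 P}{9}}{9} = -2 + \left(- \frac{4}{9} + \frac{19 P}{81}\right) = - \frac{22}{9} + \frac{19 P}{81}$)
$v{\left(G \right)} = 5 \sqrt{G}$
$\left(\left(-15\right) \left(-23\right) + 1\right) - v{\left(- 4 \left(-5 + R{\left(4 \right)}\right) \right)} = \left(\left(-15\right) \left(-23\right) + 1\right) - 5 \sqrt{- 4 \left(-5 + \left(- \frac{22}{9} + \frac{19}{81} \cdot 4\right)\right)} = \left(345 + 1\right) - 5 \sqrt{- 4 \left(-5 + \left(- \frac{22}{9} + \frac{76}{81}\right)\right)} = 346 - 5 \sqrt{- 4 \left(-5 - \frac{122}{81}\right)} = 346 - 5 \sqrt{\left(-4\right) \left(- \frac{527}{81}\right)} = 346 - 5 \sqrt{\frac{2108}{81}} = 346 - 5 \frac{2 \sqrt{527}}{9} = 346 - \frac{10 \sqrt{527}}{9}$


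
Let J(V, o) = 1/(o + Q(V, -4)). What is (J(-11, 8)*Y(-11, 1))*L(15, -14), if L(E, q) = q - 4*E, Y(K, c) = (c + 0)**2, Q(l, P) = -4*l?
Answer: -37/26 ≈ -1.4231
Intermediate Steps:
Y(K, c) = c**2
J(V, o) = 1/(o - 4*V)
(J(-11, 8)*Y(-11, 1))*L(15, -14) = (1**2/(8 - 4*(-11)))*(-14 - 4*15) = (1/(8 + 44))*(-14 - 60) = (1/52)*(-74) = -37/26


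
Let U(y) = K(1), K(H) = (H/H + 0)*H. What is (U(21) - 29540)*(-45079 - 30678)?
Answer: 2237786023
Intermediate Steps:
K(H) = H (K(H) = (1 + 0)*H = 1*H = H)
U(y) = 1
(U(21) - 29540)*(-45079 - 30678) = (1 - 29540)*(-45079 - 30678) = -29539*(-75757) = 2237786023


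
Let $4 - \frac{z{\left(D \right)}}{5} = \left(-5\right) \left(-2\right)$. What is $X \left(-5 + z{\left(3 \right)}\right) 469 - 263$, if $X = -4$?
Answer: $65397$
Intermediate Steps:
$z{\left(D \right)} = -30$ ($z{\left(D \right)} = 20 - 5 \left(\left(-5\right) \left(-2\right)\right) = 20 - 50 = -30$)
$X \left(-5 + z{\left(3 \right)}\right) 469 - 263 = - 4 \left(-5 - 30\right) 469 - 263 = \left(-4\right) \left(-35\right) 469 - 263 = 140 \cdot 469 - 263 = 65660 - 263 = 65397$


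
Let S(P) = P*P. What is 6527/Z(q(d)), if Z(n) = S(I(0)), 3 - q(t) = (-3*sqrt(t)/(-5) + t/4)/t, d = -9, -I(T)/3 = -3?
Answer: 6527/81 ≈ 80.580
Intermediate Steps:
I(T) = 9 (I(T) = -3*(-3) = 9)
S(P) = P**2
q(t) = 3 - (t/4 + 3*sqrt(t)/5)/t (q(t) = 3 - (-3*sqrt(t)/(-5) + t/4)/t = 3 - (-3*sqrt(t)*(-1/5) + t*(1/4))/t = 3 - (3*sqrt(t)/5 + t/4)/t = 3 - (t/4 + 3*sqrt(t)/5)/t)
Z(n) = 81 (Z(n) = 9**2 = 81)
6527/Z(q(d)) = 6527/81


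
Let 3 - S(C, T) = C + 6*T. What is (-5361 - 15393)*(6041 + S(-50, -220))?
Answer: -153870156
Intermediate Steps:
S(C, T) = 3 - C - 6*T (S(C, T) = 3 - (C + 6*T) = 3 + (-C - 6*T) = 3 - C - 6*T)
(-5361 - 15393)*(6041 + S(-50, -220)) = (-5361 - 15393)*(6041 + (3 - 1*(-50) - 6*(-220))) = -20754*(6041 + (3 + 50 + 1320)) = -20754*(6041 + 1373) = -20754*7414 = -153870156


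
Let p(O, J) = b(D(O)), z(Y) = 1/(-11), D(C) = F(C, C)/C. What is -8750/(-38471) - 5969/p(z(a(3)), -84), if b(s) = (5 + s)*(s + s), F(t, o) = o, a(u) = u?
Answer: -229528399/461652 ≈ -497.19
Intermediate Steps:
D(C) = 1 (D(C) = C/C = 1)
z(Y) = -1/11
b(s) = 2*s*(5 + s) (b(s) = (5 + s)*(2*s) = 2*s*(5 + s))
p(O, J) = 12 (p(O, J) = 2*1*(5 + 1) = 2*1*6 = 12)
-8750/(-38471) - 5969/p(z(a(3)), -84) = -8750/(-38471) - 5969/12 = -8750*(-1/38471) - 5969*1/12 = 8750/38471 - 5969/12 = -229528399/461652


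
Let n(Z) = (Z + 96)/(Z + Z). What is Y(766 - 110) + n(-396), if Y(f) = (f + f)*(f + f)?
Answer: 113608729/66 ≈ 1.7213e+6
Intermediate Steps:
Y(f) = 4*f**2 (Y(f) = (2*f)*(2*f) = 4*f**2)
n(Z) = (96 + Z)/(2*Z) (n(Z) = (96 + Z)/((2*Z)) = (96 + Z)*(1/(2*Z)) = (96 + Z)/(2*Z))
Y(766 - 110) + n(-396) = 4*(766 - 110)**2 + (1/2)*(96 - 396)/(-396) = 4*656**2 + (1/2)*(-1/396)*(-300) = 4*430336 + 25/66 = 1721344 + 25/66 = 113608729/66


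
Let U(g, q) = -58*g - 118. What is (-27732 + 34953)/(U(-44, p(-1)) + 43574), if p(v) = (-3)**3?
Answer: 2407/15336 ≈ 0.15695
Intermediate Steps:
p(v) = -27
U(g, q) = -118 - 58*g
(-27732 + 34953)/(U(-44, p(-1)) + 43574) = (-27732 + 34953)/((-118 - 58*(-44)) + 43574) = 7221/((-118 + 2552) + 43574) = 7221/(2434 + 43574) = 7221/46008 = 7221*(1/46008) = 2407/15336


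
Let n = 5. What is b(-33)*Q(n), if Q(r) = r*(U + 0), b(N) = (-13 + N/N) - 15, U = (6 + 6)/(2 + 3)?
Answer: -324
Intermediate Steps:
U = 12/5 ≈ 2.4000
b(N) = -27 (b(N) = (-13 + 1) - 15 = -12 - 15 = -27)
Q(r) = 12*r/5 (Q(r) = r*(12/5 + 0) = r*(12/5) = 12*r/5)
b(-33)*Q(n) = -324*5/5 = -27*12 = -324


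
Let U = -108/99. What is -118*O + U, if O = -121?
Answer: 157046/11 ≈ 14277.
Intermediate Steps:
U = -12/11 (U = -108*1/99 = -12/11 ≈ -1.0909)
-118*O + U = -118*(-121) - 12/11 = 14278 - 12/11 = 157046/11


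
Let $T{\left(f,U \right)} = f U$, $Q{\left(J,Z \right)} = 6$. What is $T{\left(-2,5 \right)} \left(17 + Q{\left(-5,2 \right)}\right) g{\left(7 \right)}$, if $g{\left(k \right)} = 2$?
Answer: $-460$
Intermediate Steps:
$T{\left(f,U \right)} = U f$
$T{\left(-2,5 \right)} \left(17 + Q{\left(-5,2 \right)}\right) g{\left(7 \right)} = 5 \left(-2\right) \left(17 + 6\right) 2 = \left(-10\right) 23 \cdot 2 = \left(-230\right) 2 = -460$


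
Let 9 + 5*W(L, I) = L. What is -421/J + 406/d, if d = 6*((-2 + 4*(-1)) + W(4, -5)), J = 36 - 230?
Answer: -4363/582 ≈ -7.4966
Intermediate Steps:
J = -194
W(L, I) = -9/5 + L/5
d = -42 (d = 6*((-2 + 4*(-1)) + (-9/5 + (⅕)*4)) = 6*((-2 - 4) + (-9/5 + ⅘)) = 6*(-6 - 1) = 6*(-7) = -42)
-421/J + 406/d = -421/(-194) + 406/(-42) = -421*(-1/194) + 406*(-1/42) = 421/194 - 29/3 = -4363/582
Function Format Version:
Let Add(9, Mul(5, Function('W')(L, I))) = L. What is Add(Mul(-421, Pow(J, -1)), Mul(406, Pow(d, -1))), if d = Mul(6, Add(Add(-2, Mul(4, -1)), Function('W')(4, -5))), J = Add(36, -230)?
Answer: Rational(-4363, 582) ≈ -7.4966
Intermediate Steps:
J = -194
Function('W')(L, I) = Add(Rational(-9, 5), Mul(Rational(1, 5), L))
d = -42 (d = Mul(6, Add(Add(-2, Mul(4, -1)), Add(Rational(-9, 5), Mul(Rational(1, 5), 4)))) = Mul(6, Add(Add(-2, -4), Add(Rational(-9, 5), Rational(4, 5)))) = Mul(6, Add(-6, -1)) = Mul(6, -7) = -42)
Add(Mul(-421, Pow(J, -1)), Mul(406, Pow(d, -1))) = Add(Mul(-421, Pow(-194, -1)), Mul(406, Pow(-42, -1))) = Add(Mul(-421, Rational(-1, 194)), Mul(406, Rational(-1, 42))) = Add(Rational(421, 194), Rational(-29, 3)) = Rational(-4363, 582)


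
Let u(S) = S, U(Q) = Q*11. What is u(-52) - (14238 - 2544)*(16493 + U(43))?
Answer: -198400456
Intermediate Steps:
U(Q) = 11*Q
u(-52) - (14238 - 2544)*(16493 + U(43)) = -52 - (14238 - 2544)*(16493 + 11*43) = -52 - 11694*(16493 + 473) = -52 - 11694*16966 = -52 - 1*198400404 = -52 - 198400404 = -198400456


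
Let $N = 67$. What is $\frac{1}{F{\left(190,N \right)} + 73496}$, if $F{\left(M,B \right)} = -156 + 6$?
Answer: $\frac{1}{73346} \approx 1.3634 \cdot 10^{-5}$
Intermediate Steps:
$F{\left(M,B \right)} = -150$
$\frac{1}{F{\left(190,N \right)} + 73496} = \frac{1}{-150 + 73496} = \frac{1}{73346}$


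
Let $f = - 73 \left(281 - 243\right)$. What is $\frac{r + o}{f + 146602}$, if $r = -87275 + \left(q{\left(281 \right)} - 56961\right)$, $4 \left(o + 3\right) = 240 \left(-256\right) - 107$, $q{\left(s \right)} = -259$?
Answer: $- \frac{639539}{575312} \approx -1.1116$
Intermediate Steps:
$o = - \frac{61559}{4}$ ($o = -3 + \frac{240 \left(-256\right) - 107}{4} = -3 + \frac{-61440 - 107}{4} = -3 + \frac{1}{4} \left(-61547\right) = -3 - \frac{61547}{4} = - \frac{61559}{4} \approx -15390.0$)
$f = -2774$ ($f = \left(-73\right) 38 = -2774$)
$r = -144495$ ($r = -87275 - 57220 = -144495$)
$\frac{r + o}{f + 146602} = \frac{-144495 - \frac{61559}{4}}{-2774 + 146602} = - \frac{639539}{4 \cdot 143828} = \left(- \frac{639539}{4}\right) \frac{1}{143828} = - \frac{639539}{575312}$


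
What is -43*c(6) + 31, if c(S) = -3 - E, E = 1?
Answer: 203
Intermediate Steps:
c(S) = -4 (c(S) = -3 - 1*1 = -3 - 1 = -4)
-43*c(6) + 31 = -43*(-4) + 31 = 172 + 31 = 203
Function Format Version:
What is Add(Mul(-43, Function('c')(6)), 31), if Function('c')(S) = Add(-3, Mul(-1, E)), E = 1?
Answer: 203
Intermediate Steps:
Function('c')(S) = -4 (Function('c')(S) = Add(-3, Mul(-1, 1)) = Add(-3, -1) = -4)
Add(Mul(-43, Function('c')(6)), 31) = Add(Mul(-43, -4), 31) = Add(172, 31) = 203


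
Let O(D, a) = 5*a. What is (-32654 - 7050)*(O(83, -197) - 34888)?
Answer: 1424301592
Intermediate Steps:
(-32654 - 7050)*(O(83, -197) - 34888) = (-32654 - 7050)*(5*(-197) - 34888) = -39704*(-985 - 34888) = -39704*(-35873) = 1424301592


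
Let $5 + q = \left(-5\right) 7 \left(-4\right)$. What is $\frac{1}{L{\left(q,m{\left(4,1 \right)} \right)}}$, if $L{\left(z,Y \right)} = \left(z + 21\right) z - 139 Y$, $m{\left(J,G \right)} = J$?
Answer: $\frac{1}{20504} \approx 4.8771 \cdot 10^{-5}$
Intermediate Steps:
$q = 135$ ($q = -5 + \left(-5\right) 7 \left(-4\right) = -5 - -140 = -5 + 140 = 135$)
$L{\left(z,Y \right)} = - 139 Y + z \left(21 + z\right)$ ($L{\left(z,Y \right)} = \left(21 + z\right) z - 139 Y = z \left(21 + z\right) - 139 Y = - 139 Y + z \left(21 + z\right)$)
$\frac{1}{L{\left(q,m{\left(4,1 \right)} \right)}} = \frac{1}{135^{2} - 556 + 21 \cdot 135} = \frac{1}{18225 - 556 + 2835} = \frac{1}{20504}$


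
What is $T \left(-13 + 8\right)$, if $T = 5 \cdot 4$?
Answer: $-100$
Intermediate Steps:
$T = 20$
$T \left(-13 + 8\right) = 20 \left(-13 + 8\right) = 20 \left(-5\right) = -100$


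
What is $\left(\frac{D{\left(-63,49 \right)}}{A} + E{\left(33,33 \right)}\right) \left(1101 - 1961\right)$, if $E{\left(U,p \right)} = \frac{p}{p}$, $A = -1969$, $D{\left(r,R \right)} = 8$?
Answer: $- \frac{1686460}{1969} \approx -856.51$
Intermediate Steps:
$E{\left(U,p \right)} = 1$
$\left(\frac{D{\left(-63,49 \right)}}{A} + E{\left(33,33 \right)}\right) \left(1101 - 1961\right) = \left(\frac{8}{-1969} + 1\right) \left(1101 - 1961\right) = \left(8 \left(- \frac{1}{1969}\right) + 1\right) \left(-860\right) = \left(- \frac{8}{1969} + 1\right) \left(-860\right) = \frac{1961}{1969} \left(-860\right) = - \frac{1686460}{1969}$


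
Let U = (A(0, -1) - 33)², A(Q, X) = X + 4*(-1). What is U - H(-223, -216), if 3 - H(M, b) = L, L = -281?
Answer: 1160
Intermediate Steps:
H(M, b) = 284 (H(M, b) = 3 - 1*(-281) = 3 + 281 = 284)
A(Q, X) = -4 + X (A(Q, X) = X - 4 = -4 + X)
U = 1444 (U = ((-4 - 1) - 33)² = (-5 - 33)² = (-38)² = 1444)
U - H(-223, -216) = 1444 - 1*284 = 1444 - 284 = 1160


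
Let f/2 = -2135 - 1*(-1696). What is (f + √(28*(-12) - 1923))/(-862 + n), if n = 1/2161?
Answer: 1897358/1862781 - 2161*I*√251/620927 ≈ 1.0186 - 0.055138*I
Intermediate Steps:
f = -878 (f = 2*(-2135 - 1*(-1696)) = 2*(-2135 + 1696) = 2*(-439) = -878)
n = 1/2161 ≈ 0.00046275
(f + √(28*(-12) - 1923))/(-862 + n) = (-878 + √(28*(-12) - 1923))/(-862 + 1/2161) = (-878 + √(-336 - 1923))/(-1862781/2161) = (-878 + √(-2259))*(-2161/1862781) = (-878 + 3*I*√251)*(-2161/1862781) = 1897358/1862781 - 2161*I*√251/620927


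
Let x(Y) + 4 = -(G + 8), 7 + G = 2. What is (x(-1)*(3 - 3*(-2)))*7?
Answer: -441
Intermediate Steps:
G = -5 (G = -7 + 2 = -5)
x(Y) = -7 (x(Y) = -4 - (-5 + 8) = -4 - 1*3 = -4 - 3 = -7)
(x(-1)*(3 - 3*(-2)))*7 = -7*(3 - 3*(-2))*7 = -7*(3 + 6)*7 = -7*9*7 = -63*7 = -441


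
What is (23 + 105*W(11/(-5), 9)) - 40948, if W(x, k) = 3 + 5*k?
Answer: -35885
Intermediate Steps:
(23 + 105*W(11/(-5), 9)) - 40948 = (23 + 105*(3 + 5*9)) - 40948 = (23 + 105*(3 + 45)) - 40948 = (23 + 105*48) - 40948 = (23 + 5040) - 40948 = 5063 - 40948 = -35885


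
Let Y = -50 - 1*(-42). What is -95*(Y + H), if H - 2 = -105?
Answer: 10545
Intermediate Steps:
Y = -8 (Y = -50 + 42 = -8)
H = -103 (H = 2 - 105 = -103)
-95*(Y + H) = -95*(-8 - 103) = -95*(-111) = 10545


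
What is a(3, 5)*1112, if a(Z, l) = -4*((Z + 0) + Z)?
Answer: -26688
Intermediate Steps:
a(Z, l) = -8*Z (a(Z, l) = -4*(Z + Z) = -8*Z)
a(3, 5)*1112 = -8*3*1112 = -24*1112 = -26688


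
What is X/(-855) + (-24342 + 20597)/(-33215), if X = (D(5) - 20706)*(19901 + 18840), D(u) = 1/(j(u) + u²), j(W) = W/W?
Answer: 1232808251/1314 ≈ 9.3821e+5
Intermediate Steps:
j(W) = 1
D(u) = 1/(1 + u²)
X = -20856411055/26 (X = (1/(1 + 5²) - 20706)*(19901 + 18840) = (1/(1 + 25) - 20706)*38741 = (1/26 - 20706)*38741 = -538355/26*38741 = -20856411055/26 ≈ -8.0217e+8)
X/(-855) + (-24342 + 20597)/(-33215) = -20856411055/26/(-855) + (-24342 + 20597)/(-33215) = -20856411055/26*(-1/855) - 3745*(-1/33215) = 219541169/234 + 107/949 = 1232808251/1314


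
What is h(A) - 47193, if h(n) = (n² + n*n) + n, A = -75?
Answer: -36018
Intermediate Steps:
h(n) = n + 2*n² (h(n) = (n² + n²) + n = 2*n² + n = n + 2*n²)
h(A) - 47193 = -75*(1 + 2*(-75)) - 47193 = -75*(1 - 150) - 47193 = -75*(-149) - 47193 = 11175 - 47193 = -36018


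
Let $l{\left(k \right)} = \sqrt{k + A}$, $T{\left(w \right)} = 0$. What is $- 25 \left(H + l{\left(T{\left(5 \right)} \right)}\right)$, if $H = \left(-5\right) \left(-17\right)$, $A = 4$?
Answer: $-2175$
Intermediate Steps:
$H = 85$
$l{\left(k \right)} = \sqrt{4 + k}$ ($l{\left(k \right)} = \sqrt{k + 4} = \sqrt{4 + k}$)
$- 25 \left(H + l{\left(T{\left(5 \right)} \right)}\right) = - 25 \left(85 + \sqrt{4 + 0}\right) = - 25 \left(85 + \sqrt{4}\right) = - 25 \left(85 + 2\right) = \left(-25\right) 87 = -2175$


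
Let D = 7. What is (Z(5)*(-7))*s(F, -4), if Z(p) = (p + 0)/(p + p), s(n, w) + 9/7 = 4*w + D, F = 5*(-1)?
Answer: 36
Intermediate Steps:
F = -5
s(n, w) = 40/7 + 4*w (s(n, w) = -9/7 + (4*w + 7) = -9/7 + (7 + 4*w) = 40/7 + 4*w)
Z(p) = 1/2 (Z(p) = p/((2*p)) = p*(1/(2*p)) = 1/2)
(Z(5)*(-7))*s(F, -4) = ((1/2)*(-7))*(40/7 + 4*(-4)) = -7*(40/7 - 16)/2 = -7/2*(-72/7) = 36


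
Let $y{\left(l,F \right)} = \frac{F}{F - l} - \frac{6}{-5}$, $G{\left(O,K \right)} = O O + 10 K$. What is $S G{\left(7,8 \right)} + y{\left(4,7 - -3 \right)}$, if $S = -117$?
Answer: $- \frac{226352}{15} \approx -15090.0$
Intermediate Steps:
$G{\left(O,K \right)} = O^{2} + 10 K$
$y{\left(l,F \right)} = \frac{6}{5} + \frac{F}{F - l}$ ($y{\left(l,F \right)} = \frac{F}{F - l} - - \frac{6}{5} = \frac{F}{F - l} + \frac{6}{5} = \frac{6}{5} + \frac{F}{F - l}$)
$S G{\left(7,8 \right)} + y{\left(4,7 - -3 \right)} = - 117 \left(7^{2} + 10 \cdot 8\right) + \frac{\left(-6\right) 4 + 11 \left(7 - -3\right)}{5 \left(\left(7 - -3\right) - 4\right)} = - 117 \left(49 + 80\right) + \frac{-24 + 11 \left(7 + 3\right)}{5 \left(\left(7 + 3\right) - 4\right)} = \left(-117\right) 129 + \frac{-24 + 11 \cdot 10}{5 \left(10 - 4\right)} = -15093 + \frac{-24 + 110}{5 \cdot 6} = -15093 + \frac{1}{5} \cdot \frac{1}{6} \cdot 86 = -15093 + \frac{43}{15} = - \frac{226352}{15}$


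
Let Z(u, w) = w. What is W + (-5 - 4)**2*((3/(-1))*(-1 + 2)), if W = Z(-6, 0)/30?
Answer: -243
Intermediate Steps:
W = 0 (W = 0/30 = 0*(1/30) = 0)
W + (-5 - 4)**2*((3/(-1))*(-1 + 2)) = 0 + (-5 - 4)**2*((3/(-1))*(-1 + 2)) = 0 + (-9)**2*((3*(-1))*1) = 0 + 81*(-3*1) = 0 + 81*(-3) = 0 - 243 = -243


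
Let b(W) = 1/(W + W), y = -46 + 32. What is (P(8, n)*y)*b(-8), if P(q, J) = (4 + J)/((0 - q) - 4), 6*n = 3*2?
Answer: -35/96 ≈ -0.36458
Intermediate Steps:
y = -14
n = 1 (n = (3*2)/6 = (1/6)*6 = 1)
P(q, J) = (4 + J)/(-4 - q) (P(q, J) = (4 + J)/(-q - 4) = (4 + J)/(-4 - q))
b(W) = 1/(2*W)
(P(8, n)*y)*b(-8) = (((-4 - 1*1)/(4 + 8))*(-14))*((1/2)/(-8)) = (((-4 - 1)/12)*(-14))*((1/2)*(-1/8)) = (((1/12)*(-5))*(-14))*(-1/16) = -5/12*(-14)*(-1/16) = (35/6)*(-1/16) = -35/96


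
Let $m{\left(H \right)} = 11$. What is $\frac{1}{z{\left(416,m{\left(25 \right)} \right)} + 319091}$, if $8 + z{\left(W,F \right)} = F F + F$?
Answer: $\frac{1}{319215} \approx 3.1327 \cdot 10^{-6}$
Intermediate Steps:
$z{\left(W,F \right)} = -8 + F + F^{2}$ ($z{\left(W,F \right)} = -8 + \left(F F + F\right) = -8 + \left(F^{2} + F\right) = -8 + \left(F + F^{2}\right) = -8 + F + F^{2}$)
$\frac{1}{z{\left(416,m{\left(25 \right)} \right)} + 319091} = \frac{1}{\left(-8 + 11 + 11^{2}\right) + 319091} = \frac{1}{\left(-8 + 11 + 121\right) + 319091} = \frac{1}{124 + 319091} = \frac{1}{319215}$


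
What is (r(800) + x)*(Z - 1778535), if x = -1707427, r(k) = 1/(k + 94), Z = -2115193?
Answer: 2971770572134768/447 ≈ 6.6483e+12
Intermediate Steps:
r(k) = 1/(94 + k)
(r(800) + x)*(Z - 1778535) = (1/(94 + 800) - 1707427)*(-2115193 - 1778535) = (1/894 - 1707427)*(-3893728) = -1526439737/894*(-3893728) = 2971770572134768/447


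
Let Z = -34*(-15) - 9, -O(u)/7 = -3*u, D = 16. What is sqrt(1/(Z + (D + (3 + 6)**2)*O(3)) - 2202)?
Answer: I*sqrt(24067056819)/3306 ≈ 46.925*I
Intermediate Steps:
O(u) = 21*u (O(u) = -(-21)*u = 21*u)
Z = 501 (Z = 510 - 9 = 501)
sqrt(1/(Z + (D + (3 + 6)**2)*O(3)) - 2202) = sqrt(1/(501 + (16 + (3 + 6)**2)*(21*3)) - 2202) = sqrt(1/(501 + (16 + 9**2)*63) - 2202) = sqrt(1/(501 + (16 + 81)*63) - 2202) = sqrt(1/(501 + 97*63) - 2202) = sqrt(1/(501 + 6111) - 2202) = sqrt(1/6612 - 2202) = sqrt(-14559623/6612) = I*sqrt(24067056819)/3306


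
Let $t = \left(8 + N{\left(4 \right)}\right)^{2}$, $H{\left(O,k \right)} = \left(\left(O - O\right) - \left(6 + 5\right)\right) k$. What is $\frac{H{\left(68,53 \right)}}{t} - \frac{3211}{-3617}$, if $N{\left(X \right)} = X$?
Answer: $- \frac{1646327}{520848} \approx -3.1609$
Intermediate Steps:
$H{\left(O,k \right)} = - 11 k$ ($H{\left(O,k \right)} = \left(0 - 11\right) k = - 11 k$)
$t = 144$ ($t = \left(8 + 4\right)^{2} = 12^{2} = 144$)
$\frac{H{\left(68,53 \right)}}{t} - \frac{3211}{-3617} = \frac{\left(-11\right) 53}{144} - \frac{3211}{-3617} = \left(-583\right) \frac{1}{144} - - \frac{3211}{3617} = - \frac{583}{144} + \frac{3211}{3617} = - \frac{1646327}{520848}$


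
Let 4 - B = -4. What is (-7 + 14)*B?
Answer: 56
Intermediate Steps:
B = 8 (B = 4 - 1*(-4) = 4 + 4 = 8)
(-7 + 14)*B = (-7 + 14)*8 = 7*8 = 56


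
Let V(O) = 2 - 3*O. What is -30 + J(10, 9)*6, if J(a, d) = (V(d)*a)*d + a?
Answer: -13470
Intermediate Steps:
J(a, d) = a + a*d*(2 - 3*d) (J(a, d) = ((2 - 3*d)*a)*d + a = (a*(2 - 3*d))*d + a = a*d*(2 - 3*d) + a = a + a*d*(2 - 3*d))
-30 + J(10, 9)*6 = -30 - 1*10*(-1 + 9*(-2 + 3*9))*6 = -30 - 1*10*(-1 + 9*(-2 + 27))*6 = -30 - 1*10*(-1 + 9*25)*6 = -30 - 1*10*(-1 + 225)*6 = -30 - 1*10*224*6 = -30 - 2240*6 = -30 - 13440 = -13470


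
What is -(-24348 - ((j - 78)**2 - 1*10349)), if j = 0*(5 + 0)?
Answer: 20083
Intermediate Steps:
j = 0 (j = 0*5 = 0)
-(-24348 - ((j - 78)**2 - 1*10349)) = -(-24348 - ((0 - 78)**2 - 1*10349)) = -(-24348 - ((-78)**2 - 10349)) = -(-24348 - (6084 - 10349)) = -(-24348 - 1*(-4265)) = -(-24348 + 4265) = -1*(-20083) = 20083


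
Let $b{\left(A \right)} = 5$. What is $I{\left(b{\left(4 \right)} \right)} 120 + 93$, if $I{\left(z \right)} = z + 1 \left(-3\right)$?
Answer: $333$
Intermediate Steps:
$I{\left(z \right)} = -3 + z$ ($I{\left(z \right)} = z - 3 = -3 + z$)
$I{\left(b{\left(4 \right)} \right)} 120 + 93 = \left(-3 + 5\right) 120 + 93 = 2 \cdot 120 + 93 = 240 + 93 = 333$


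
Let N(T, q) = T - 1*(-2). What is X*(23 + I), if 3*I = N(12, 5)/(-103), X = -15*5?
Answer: -177325/103 ≈ -1721.6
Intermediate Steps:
X = -75
N(T, q) = 2 + T (N(T, q) = T + 2 = 2 + T)
I = -14/309 (I = ((2 + 12)/(-103))/3 = (14*(-1/103))/3 = (⅓)*(-14/103) = -14/309 ≈ -0.045307)
X*(23 + I) = -75*(23 - 14/309) = -75*7093/309 = -177325/103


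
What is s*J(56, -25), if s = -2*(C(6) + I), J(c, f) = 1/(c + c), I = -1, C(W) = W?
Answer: -5/56 ≈ -0.089286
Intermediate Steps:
J(c, f) = 1/(2*c)
s = -10 (s = -2*(6 - 1) = -2*5 = -10)
s*J(56, -25) = -5/56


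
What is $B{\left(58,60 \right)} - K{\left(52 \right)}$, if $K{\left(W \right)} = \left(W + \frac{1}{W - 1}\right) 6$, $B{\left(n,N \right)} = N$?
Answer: $- \frac{4286}{17} \approx -252.12$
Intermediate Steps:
$K{\left(W \right)} = 6 W + \frac{6}{-1 + W}$ ($K{\left(W \right)} = \left(W + \frac{1}{-1 + W}\right) 6 = 6 W + \frac{6}{-1 + W}$)
$B{\left(58,60 \right)} - K{\left(52 \right)} = 60 - \frac{6 \left(1 + 52^{2} - 52\right)}{-1 + 52} = 60 - \frac{6 \left(1 + 2704 - 52\right)}{51} = 60 - 6 \cdot \frac{1}{51} \cdot 2653 = 60 - \frac{5306}{17} = - \frac{4286}{17}$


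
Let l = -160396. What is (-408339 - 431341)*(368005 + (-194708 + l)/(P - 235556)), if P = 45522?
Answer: -29361013844316160/95017 ≈ -3.0901e+11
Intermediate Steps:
(-408339 - 431341)*(368005 + (-194708 + l)/(P - 235556)) = (-408339 - 431341)*(368005 + (-194708 - 160396)/(45522 - 235556)) = -839680*(368005 - 355104/(-190034)) = -839680*(368005 - 355104*(-1/190034)) = -839680*(368005 + 177552/95017) = -839680*34966908637/95017 = -29361013844316160/95017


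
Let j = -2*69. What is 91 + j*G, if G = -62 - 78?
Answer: 19411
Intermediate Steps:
j = -138
G = -140
91 + j*G = 91 - 138*(-140) = 91 + 19320 = 19411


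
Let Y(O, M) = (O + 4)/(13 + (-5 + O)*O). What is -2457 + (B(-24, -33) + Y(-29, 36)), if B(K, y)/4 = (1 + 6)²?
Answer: -2258764/999 ≈ -2261.0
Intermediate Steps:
Y(O, M) = (4 + O)/(13 + O*(-5 + O))
B(K, y) = 196 (B(K, y) = 4*(1 + 6)² = 4*7² = 4*49 = 196)
-2457 + (B(-24, -33) + Y(-29, 36)) = -2457 + (196 + (4 - 29)/(13 + (-29)² - 5*(-29))) = -2457 + (196 - 25/(13 + 841 + 145)) = -2457 + (196 - 25/999) = -2457 + 195779/999 = -2258764/999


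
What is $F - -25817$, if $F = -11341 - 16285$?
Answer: $-1809$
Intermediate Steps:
$F = -27626$
$F - -25817 = -27626 - -25817 = -27626 + 25817 = -1809$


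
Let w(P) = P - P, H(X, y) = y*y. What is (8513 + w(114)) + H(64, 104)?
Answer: 19329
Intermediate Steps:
H(X, y) = y**2
w(P) = 0
(8513 + w(114)) + H(64, 104) = (8513 + 0) + 104**2 = 8513 + 10816 = 19329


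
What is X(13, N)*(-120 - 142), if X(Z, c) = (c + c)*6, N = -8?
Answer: 25152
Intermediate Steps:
X(Z, c) = 12*c (X(Z, c) = (2*c)*6 = 12*c)
X(13, N)*(-120 - 142) = (12*(-8))*(-120 - 142) = -96*(-262) = 25152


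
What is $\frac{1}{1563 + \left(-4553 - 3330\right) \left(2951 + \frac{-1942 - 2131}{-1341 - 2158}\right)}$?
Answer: $- \frac{3499}{81422941289} \approx -4.2973 \cdot 10^{-8}$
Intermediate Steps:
$\frac{1}{1563 + \left(-4553 - 3330\right) \left(2951 + \frac{-1942 - 2131}{-1341 - 2158}\right)} = \frac{1}{1563 - 7883 \left(2951 - \frac{4073}{-3499}\right)} = \frac{1}{1563 - 7883 \left(2951 - - \frac{4073}{3499}\right)} = \frac{1}{1563 - 7883 \left(2951 + \frac{4073}{3499}\right)} = \frac{1}{1563 - \frac{81428410226}{3499}} = \frac{1}{- \frac{81422941289}{3499}} = - \frac{3499}{81422941289}$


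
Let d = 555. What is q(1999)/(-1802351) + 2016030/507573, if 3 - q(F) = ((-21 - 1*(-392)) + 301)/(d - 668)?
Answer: 136865191140529/34458397188633 ≈ 3.9719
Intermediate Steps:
q(F) = 1011/113 (q(F) = 3 - ((-21 - 1*(-392)) + 301)/(555 - 668) = 3 - ((-21 + 392) + 301)/(-113) = 3 - (371 + 301)*(-1)/113 = 3 - 672*(-1)/113 = 3 - 1*(-672/113) = 3 + 672/113 = 1011/113)
q(1999)/(-1802351) + 2016030/507573 = (1011/113)/(-1802351) + 2016030/507573 = (1011/113)*(-1/1802351) + 2016030*(1/507573) = -1011/203665663 + 672010/169191 = 136865191140529/34458397188633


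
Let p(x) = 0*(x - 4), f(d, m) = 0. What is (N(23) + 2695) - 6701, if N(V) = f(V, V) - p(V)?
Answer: -4006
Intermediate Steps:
p(x) = 0 (p(x) = 0*(-4 + x) = 0)
N(V) = 0 (N(V) = 0 - 1*0 = 0 + 0 = 0)
(N(23) + 2695) - 6701 = (0 + 2695) - 6701 = 2695 - 6701 = -4006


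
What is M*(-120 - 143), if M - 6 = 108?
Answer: -29982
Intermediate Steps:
M = 114 (M = 6 + 108 = 114)
M*(-120 - 143) = 114*(-120 - 143) = 114*(-263) = -29982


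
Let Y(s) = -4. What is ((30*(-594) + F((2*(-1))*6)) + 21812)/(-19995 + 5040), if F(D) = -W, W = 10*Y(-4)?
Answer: -1344/4985 ≈ -0.26961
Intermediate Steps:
W = -40 (W = 10*(-4) = -40)
F(D) = 40 (F(D) = -1*(-40) = 40)
((30*(-594) + F((2*(-1))*6)) + 21812)/(-19995 + 5040) = ((30*(-594) + 40) + 21812)/(-19995 + 5040) = ((-17820 + 40) + 21812)/(-14955) = (-17780 + 21812)*(-1/14955) = 4032*(-1/14955) = -1344/4985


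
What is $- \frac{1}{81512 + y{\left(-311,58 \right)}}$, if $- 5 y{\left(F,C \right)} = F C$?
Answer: $- \frac{5}{425598} \approx -1.1748 \cdot 10^{-5}$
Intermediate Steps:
$y{\left(F,C \right)} = - \frac{C F}{5}$ ($y{\left(F,C \right)} = - \frac{F C}{5} = - \frac{C F}{5}$)
$- \frac{1}{81512 + y{\left(-311,58 \right)}} = - \frac{1}{81512 - \frac{58}{5} \left(-311\right)} = - \frac{1}{81512 + \frac{18038}{5}} = - \frac{1}{\frac{425598}{5}} = \left(-1\right) \frac{5}{425598} = - \frac{5}{425598}$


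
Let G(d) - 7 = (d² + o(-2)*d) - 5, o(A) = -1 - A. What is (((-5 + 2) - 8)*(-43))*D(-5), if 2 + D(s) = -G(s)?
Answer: -11352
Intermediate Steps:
G(d) = 2 + d + d² (G(d) = 7 + ((d² + (-1 - 1*(-2))*d) - 5) = 7 + ((d² + (-1 + 2)*d) - 5) = 7 + ((d² + 1*d) - 5) = 7 + ((d² + d) - 5) = 7 + ((d + d²) - 5) = 7 + (-5 + d + d²) = 2 + d + d²)
D(s) = -4 - s - s² (D(s) = -2 - (2 + s + s²) = -2 + (-2 - s - s²) = -4 - s - s²)
(((-5 + 2) - 8)*(-43))*D(-5) = (((-5 + 2) - 8)*(-43))*(-4 - 1*(-5) - 1*(-5)²) = ((-3 - 8)*(-43))*(-4 + 5 - 1*25) = (-11*(-43))*(-4 + 5 - 25) = 473*(-24) = -11352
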